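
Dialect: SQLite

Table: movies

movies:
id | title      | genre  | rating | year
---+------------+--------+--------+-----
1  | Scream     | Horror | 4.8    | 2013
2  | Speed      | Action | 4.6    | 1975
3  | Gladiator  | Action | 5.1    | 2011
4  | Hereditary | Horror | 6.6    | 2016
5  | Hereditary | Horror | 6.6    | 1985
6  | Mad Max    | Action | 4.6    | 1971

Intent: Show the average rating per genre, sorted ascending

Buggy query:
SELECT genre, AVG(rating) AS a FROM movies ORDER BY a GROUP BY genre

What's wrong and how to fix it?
Bug: GROUP BY must precede ORDER BY

Fix: Reorder: SELECT … FROM … GROUP BY … ORDER BY …

Corrected query:
SELECT genre, AVG(rating) AS a FROM movies GROUP BY genre ORDER BY a

Result:
genre  | a       
-------+---------
Action | 4.766667
Horror | 6       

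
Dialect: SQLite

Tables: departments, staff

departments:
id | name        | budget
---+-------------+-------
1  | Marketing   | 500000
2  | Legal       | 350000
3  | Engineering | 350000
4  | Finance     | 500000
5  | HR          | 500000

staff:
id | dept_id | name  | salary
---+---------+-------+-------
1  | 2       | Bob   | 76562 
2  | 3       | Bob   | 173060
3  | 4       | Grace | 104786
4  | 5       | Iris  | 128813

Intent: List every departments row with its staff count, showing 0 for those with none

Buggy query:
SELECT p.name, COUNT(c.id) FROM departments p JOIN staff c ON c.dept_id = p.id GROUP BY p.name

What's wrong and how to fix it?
Bug: An inner join excludes parents with zero children

Fix: Use LEFT JOIN so parents without children still appear (COUNT(c.id) gives 0)

Corrected query:
SELECT p.name, COUNT(c.id) FROM departments p LEFT JOIN staff c ON c.dept_id = p.id GROUP BY p.name

Result:
name        | COUNT(c.id)
------------+------------
Engineering | 1          
Finance     | 1          
HR          | 1          
Legal       | 1          
Marketing   | 0          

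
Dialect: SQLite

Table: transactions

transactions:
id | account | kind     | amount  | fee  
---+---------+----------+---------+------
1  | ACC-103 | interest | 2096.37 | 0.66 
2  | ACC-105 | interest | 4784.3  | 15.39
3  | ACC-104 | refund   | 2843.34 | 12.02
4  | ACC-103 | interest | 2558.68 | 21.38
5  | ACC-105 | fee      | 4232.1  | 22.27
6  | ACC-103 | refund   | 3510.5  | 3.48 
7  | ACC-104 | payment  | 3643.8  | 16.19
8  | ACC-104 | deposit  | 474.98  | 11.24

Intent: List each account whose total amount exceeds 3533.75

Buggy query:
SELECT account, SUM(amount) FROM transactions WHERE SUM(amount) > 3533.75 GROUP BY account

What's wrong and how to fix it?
Bug: SUM(amount) is an aggregate, but WHERE filters rows before aggregation

Fix: Use HAVING (which filters groups after aggregation) instead of WHERE

Corrected query:
SELECT account, SUM(amount) FROM transactions GROUP BY account HAVING SUM(amount) > 3533.75

Result:
account | SUM(amount)
--------+------------
ACC-103 | 8165.55    
ACC-104 | 6962.12    
ACC-105 | 9016.4     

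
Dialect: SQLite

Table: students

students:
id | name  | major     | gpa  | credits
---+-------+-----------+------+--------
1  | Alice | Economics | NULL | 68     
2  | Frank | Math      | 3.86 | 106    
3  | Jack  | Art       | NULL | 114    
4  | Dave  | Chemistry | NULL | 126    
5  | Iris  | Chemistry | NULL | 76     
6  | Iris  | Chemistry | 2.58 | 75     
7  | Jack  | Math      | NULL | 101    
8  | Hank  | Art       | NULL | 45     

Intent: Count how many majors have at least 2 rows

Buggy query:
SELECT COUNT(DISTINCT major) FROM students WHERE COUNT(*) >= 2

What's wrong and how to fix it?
Bug: WHERE filters individual rows, not groups, so a group-level COUNT is invalid there

Fix: Use a subquery that GROUPs and filters with HAVING, then count its rows

Corrected query:
SELECT COUNT(*) FROM (SELECT major FROM students GROUP BY major HAVING COUNT(*) >= 2)

Result:
COUNT(*)
--------
3       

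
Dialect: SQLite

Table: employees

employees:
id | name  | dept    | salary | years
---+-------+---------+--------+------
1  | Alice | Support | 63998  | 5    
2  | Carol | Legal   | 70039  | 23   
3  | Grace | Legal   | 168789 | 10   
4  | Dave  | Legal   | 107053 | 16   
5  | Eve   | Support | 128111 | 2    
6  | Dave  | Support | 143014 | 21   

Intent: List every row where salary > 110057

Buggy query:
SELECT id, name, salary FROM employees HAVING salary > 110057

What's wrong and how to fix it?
Bug: This is a non-aggregate query (no GROUP BY, no aggregates), so in SQLite the HAVING clause is invalid here; a row-level condition belongs in WHERE

Fix: Use WHERE for row-level filtering

Corrected query:
SELECT id, name, salary FROM employees WHERE salary > 110057

Result:
id | name  | salary
---+-------+-------
3  | Grace | 168789
5  | Eve   | 128111
6  | Dave  | 143014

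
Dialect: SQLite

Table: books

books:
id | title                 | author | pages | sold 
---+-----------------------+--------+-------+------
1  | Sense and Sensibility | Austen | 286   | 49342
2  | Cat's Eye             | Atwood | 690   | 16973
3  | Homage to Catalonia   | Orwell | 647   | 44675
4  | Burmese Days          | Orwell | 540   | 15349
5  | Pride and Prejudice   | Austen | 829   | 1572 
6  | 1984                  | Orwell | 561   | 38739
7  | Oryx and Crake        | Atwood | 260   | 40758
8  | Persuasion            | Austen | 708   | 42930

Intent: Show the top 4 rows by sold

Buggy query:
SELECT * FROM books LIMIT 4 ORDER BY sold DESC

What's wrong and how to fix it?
Bug: LIMIT must come after ORDER BY

Fix: Sort with ORDER BY, then apply LIMIT

Corrected query:
SELECT * FROM books ORDER BY sold DESC LIMIT 4

Result:
id | title                 | author | pages | sold 
---+-----------------------+--------+-------+------
1  | Sense and Sensibility | Austen | 286   | 49342
3  | Homage to Catalonia   | Orwell | 647   | 44675
8  | Persuasion            | Austen | 708   | 42930
7  | Oryx and Crake        | Atwood | 260   | 40758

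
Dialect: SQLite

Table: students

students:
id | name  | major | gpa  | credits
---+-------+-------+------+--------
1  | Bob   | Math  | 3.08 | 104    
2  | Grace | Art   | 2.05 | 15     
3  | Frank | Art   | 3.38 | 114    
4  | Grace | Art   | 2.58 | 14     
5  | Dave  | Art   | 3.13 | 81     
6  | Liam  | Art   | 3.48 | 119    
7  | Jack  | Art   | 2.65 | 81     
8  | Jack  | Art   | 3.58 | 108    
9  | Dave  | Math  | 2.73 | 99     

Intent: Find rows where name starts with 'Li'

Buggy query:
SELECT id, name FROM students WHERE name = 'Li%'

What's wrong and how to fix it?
Bug: '=' compares the literal string including the % character; pattern matching needs LIKE

Fix: Replace '=' with LIKE so 'Li%' is treated as a pattern

Corrected query:
SELECT id, name FROM students WHERE name LIKE 'Li%'

Result:
id | name
---+-----
6  | Liam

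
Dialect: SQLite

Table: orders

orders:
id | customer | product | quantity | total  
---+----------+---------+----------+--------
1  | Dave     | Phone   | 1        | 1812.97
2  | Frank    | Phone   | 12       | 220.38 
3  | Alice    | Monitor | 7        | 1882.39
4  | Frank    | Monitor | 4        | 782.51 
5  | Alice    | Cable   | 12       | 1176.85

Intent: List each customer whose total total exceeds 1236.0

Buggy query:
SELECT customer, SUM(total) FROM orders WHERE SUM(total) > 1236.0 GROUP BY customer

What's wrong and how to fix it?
Bug: SUM(total) is an aggregate, but WHERE filters rows before aggregation

Fix: Move the aggregate condition to a HAVING clause

Corrected query:
SELECT customer, SUM(total) FROM orders GROUP BY customer HAVING SUM(total) > 1236.0

Result:
customer | SUM(total)
---------+-----------
Alice    | 3059.24   
Dave     | 1812.97   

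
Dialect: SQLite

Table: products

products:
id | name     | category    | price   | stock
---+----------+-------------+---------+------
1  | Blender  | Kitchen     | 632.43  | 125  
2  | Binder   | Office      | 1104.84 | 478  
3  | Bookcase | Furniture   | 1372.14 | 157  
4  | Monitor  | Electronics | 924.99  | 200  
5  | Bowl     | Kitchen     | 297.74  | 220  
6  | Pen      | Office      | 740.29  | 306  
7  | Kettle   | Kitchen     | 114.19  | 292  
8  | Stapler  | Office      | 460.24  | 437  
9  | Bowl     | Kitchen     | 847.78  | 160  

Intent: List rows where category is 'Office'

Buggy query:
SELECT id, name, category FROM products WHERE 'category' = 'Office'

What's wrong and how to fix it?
Bug: 'category' in single quotes is a string literal, not the column; the comparison is literal-vs-literal and never true

Fix: Remove the quotes around the column name (or use double quotes for an identifier)

Corrected query:
SELECT id, name, category FROM products WHERE category = 'Office'

Result:
id | name    | category
---+---------+---------
2  | Binder  | Office  
6  | Pen     | Office  
8  | Stapler | Office  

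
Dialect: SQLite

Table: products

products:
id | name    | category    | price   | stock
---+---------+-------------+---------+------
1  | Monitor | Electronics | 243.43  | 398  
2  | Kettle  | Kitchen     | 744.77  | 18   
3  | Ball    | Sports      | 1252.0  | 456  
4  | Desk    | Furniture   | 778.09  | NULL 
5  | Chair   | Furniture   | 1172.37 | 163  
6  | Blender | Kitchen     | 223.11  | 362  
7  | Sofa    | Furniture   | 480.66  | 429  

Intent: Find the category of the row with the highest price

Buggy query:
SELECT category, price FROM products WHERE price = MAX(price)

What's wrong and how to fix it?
Bug: WHERE is evaluated per row; an aggregate over the whole table isn't defined there

Fix: Use a subquery: WHERE price = (SELECT MAX(price) FROM products)

Corrected query:
SELECT category, price FROM products WHERE price = (SELECT MAX(price) FROM products)

Result:
category | price
---------+------
Sports   | 1252 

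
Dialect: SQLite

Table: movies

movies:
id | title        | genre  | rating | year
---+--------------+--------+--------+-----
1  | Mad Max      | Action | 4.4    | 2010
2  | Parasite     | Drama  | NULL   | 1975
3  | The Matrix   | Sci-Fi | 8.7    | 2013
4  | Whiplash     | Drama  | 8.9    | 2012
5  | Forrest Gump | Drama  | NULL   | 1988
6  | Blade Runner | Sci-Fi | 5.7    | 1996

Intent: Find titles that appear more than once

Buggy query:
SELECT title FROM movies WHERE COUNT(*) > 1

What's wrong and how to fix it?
Bug: WHERE can't reference COUNT(*); aggregates are computed after WHERE

Fix: GROUP BY title, then filter groups with HAVING COUNT(*) > 1

Corrected query:
SELECT title FROM movies GROUP BY title HAVING COUNT(*) > 1

Result:
(no rows)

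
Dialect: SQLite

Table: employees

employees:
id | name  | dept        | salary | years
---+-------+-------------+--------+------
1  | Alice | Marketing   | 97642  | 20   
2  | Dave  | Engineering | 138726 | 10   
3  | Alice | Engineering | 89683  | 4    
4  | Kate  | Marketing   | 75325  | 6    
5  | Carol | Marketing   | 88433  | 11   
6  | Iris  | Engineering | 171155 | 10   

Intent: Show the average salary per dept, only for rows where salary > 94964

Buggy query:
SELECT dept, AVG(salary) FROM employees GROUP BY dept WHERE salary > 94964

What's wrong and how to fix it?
Bug: Row-level WHERE must come before GROUP BY in the clause order

Fix: Place WHERE between FROM and GROUP BY

Corrected query:
SELECT dept, AVG(salary) FROM employees WHERE salary > 94964 GROUP BY dept

Result:
dept        | AVG(salary)
------------+------------
Engineering | 154940.5   
Marketing   | 97642      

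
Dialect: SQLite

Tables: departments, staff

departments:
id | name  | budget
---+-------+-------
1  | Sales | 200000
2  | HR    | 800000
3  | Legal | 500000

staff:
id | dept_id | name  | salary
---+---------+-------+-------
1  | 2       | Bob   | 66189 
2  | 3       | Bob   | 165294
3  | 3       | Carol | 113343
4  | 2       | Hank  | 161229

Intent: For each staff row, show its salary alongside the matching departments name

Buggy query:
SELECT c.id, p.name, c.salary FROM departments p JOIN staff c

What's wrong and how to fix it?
Bug: JOIN with no ON clause produces a cartesian product; every staff row pairs with every departments row

Fix: Specify the join condition linking the foreign key to the parent id

Corrected query:
SELECT c.id, p.name, c.salary FROM departments p JOIN staff c ON c.dept_id = p.id

Result:
id | name  | salary
---+-------+-------
1  | HR    | 66189 
2  | Legal | 165294
3  | Legal | 113343
4  | HR    | 161229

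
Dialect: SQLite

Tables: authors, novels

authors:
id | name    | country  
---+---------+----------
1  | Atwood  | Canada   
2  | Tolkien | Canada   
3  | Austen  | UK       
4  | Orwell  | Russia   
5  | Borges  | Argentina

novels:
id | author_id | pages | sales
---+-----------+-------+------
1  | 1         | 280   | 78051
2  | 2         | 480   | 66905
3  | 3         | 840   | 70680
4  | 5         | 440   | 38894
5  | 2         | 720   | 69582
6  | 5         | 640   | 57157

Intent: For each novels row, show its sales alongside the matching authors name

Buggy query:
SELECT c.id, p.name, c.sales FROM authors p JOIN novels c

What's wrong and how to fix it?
Bug: JOIN with no ON clause produces a cartesian product; every novels row pairs with every authors row

Fix: Add ON c.author_id = p.id to the JOIN

Corrected query:
SELECT c.id, p.name, c.sales FROM authors p JOIN novels c ON c.author_id = p.id

Result:
id | name    | sales
---+---------+------
1  | Atwood  | 78051
2  | Tolkien | 66905
3  | Austen  | 70680
4  | Borges  | 38894
5  | Tolkien | 69582
6  | Borges  | 57157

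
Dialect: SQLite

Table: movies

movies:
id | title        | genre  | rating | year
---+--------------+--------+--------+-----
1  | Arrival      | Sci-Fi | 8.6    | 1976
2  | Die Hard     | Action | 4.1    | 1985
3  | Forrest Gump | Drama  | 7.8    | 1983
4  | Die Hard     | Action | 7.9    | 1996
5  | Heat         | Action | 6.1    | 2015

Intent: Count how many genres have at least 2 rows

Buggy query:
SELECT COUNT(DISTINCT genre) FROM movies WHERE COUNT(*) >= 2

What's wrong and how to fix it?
Bug: COUNT(*) cannot appear in WHERE; the per-group count doesn't exist yet

Fix: Group first with HAVING COUNT(*) >= 2, then COUNT the resulting groups

Corrected query:
SELECT COUNT(*) FROM (SELECT genre FROM movies GROUP BY genre HAVING COUNT(*) >= 2)

Result:
COUNT(*)
--------
1       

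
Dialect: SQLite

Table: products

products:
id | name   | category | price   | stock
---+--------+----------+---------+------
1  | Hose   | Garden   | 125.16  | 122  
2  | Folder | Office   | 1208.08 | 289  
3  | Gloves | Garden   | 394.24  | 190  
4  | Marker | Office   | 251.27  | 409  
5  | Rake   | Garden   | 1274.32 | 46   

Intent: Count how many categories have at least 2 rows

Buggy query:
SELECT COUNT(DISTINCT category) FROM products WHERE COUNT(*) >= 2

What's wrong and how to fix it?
Bug: WHERE filters individual rows, not groups, so a group-level COUNT is invalid there

Fix: Group first with HAVING COUNT(*) >= 2, then COUNT the resulting groups

Corrected query:
SELECT COUNT(*) FROM (SELECT category FROM products GROUP BY category HAVING COUNT(*) >= 2)

Result:
COUNT(*)
--------
2       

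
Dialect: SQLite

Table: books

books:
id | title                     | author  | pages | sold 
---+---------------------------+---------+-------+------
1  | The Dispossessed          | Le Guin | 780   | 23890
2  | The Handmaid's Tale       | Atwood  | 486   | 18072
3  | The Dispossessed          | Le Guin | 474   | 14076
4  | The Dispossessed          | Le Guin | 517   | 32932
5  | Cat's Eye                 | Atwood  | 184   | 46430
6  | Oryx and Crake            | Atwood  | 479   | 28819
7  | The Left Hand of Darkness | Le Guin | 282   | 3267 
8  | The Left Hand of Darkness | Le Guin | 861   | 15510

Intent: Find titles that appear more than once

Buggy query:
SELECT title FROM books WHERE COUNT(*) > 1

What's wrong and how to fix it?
Bug: WHERE can't reference COUNT(*); aggregates are computed after WHERE

Fix: GROUP BY title, then filter groups with HAVING COUNT(*) > 1

Corrected query:
SELECT title FROM books GROUP BY title HAVING COUNT(*) > 1

Result:
title                    
-------------------------
The Dispossessed         
The Left Hand of Darkness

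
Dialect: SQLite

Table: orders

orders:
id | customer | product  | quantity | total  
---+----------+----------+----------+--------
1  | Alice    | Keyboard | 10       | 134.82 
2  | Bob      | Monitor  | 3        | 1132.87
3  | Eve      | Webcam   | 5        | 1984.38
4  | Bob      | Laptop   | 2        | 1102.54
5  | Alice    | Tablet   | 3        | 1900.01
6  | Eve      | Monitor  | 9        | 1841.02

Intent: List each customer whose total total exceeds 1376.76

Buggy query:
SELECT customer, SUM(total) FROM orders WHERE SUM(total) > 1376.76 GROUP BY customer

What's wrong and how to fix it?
Bug: SUM(total) is an aggregate, but WHERE filters rows before aggregation

Fix: Use HAVING (which filters groups after aggregation) instead of WHERE

Corrected query:
SELECT customer, SUM(total) FROM orders GROUP BY customer HAVING SUM(total) > 1376.76

Result:
customer | SUM(total)
---------+-----------
Alice    | 2034.83   
Bob      | 2235.41   
Eve      | 3825.4    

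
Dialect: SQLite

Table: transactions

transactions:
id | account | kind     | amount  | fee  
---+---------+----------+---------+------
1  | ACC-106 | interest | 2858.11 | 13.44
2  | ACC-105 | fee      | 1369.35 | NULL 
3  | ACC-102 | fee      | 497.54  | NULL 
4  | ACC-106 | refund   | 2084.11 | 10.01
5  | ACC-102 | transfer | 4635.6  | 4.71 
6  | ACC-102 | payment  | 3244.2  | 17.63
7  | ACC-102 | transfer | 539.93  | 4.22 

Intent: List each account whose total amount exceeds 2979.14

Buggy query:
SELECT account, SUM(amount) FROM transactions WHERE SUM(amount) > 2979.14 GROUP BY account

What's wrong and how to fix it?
Bug: Aggregate functions cannot appear in a WHERE clause

Fix: Use HAVING (which filters groups after aggregation) instead of WHERE

Corrected query:
SELECT account, SUM(amount) FROM transactions GROUP BY account HAVING SUM(amount) > 2979.14

Result:
account | SUM(amount)
--------+------------
ACC-102 | 8917.27    
ACC-106 | 4942.22    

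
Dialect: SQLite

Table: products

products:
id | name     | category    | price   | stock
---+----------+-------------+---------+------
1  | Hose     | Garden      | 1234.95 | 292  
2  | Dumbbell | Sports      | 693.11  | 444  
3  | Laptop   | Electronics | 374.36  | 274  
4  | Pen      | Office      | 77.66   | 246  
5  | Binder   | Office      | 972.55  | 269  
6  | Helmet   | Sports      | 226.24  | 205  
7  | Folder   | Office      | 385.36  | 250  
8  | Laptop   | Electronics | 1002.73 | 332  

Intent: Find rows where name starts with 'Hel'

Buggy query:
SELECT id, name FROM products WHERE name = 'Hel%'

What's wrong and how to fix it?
Bug: '=' compares the literal string including the % character; pattern matching needs LIKE

Fix: Use LIKE for wildcard pattern matching

Corrected query:
SELECT id, name FROM products WHERE name LIKE 'Hel%'

Result:
id | name  
---+-------
6  | Helmet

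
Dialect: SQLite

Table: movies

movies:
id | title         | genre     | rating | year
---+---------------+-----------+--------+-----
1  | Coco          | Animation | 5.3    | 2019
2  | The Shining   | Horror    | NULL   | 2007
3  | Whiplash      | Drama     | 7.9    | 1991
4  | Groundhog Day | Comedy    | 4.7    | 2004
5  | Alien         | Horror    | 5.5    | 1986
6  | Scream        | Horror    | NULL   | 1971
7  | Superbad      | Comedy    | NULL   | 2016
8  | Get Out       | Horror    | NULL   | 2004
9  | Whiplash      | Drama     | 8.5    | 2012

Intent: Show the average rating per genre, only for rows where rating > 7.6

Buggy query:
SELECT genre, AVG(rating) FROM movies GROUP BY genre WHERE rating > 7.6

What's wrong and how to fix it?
Bug: Row-level WHERE must come before GROUP BY in the clause order

Fix: Place WHERE between FROM and GROUP BY

Corrected query:
SELECT genre, AVG(rating) FROM movies WHERE rating > 7.6 GROUP BY genre

Result:
genre | AVG(rating)
------+------------
Drama | 8.2        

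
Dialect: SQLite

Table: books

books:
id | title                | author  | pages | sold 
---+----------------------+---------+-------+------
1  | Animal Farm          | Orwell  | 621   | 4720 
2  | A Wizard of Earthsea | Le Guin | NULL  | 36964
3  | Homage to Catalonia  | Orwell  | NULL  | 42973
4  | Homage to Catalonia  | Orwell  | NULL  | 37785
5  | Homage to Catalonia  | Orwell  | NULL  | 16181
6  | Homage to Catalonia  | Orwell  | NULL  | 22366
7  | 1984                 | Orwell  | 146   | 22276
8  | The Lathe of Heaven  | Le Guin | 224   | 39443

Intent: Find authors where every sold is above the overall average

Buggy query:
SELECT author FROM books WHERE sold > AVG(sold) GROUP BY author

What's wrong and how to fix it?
Bug: WHERE evaluates per row before aggregation, so AVG() is unavailable

Fix: Use a subquery for AVG and a HAVING MIN(...) filter so the condition holds for every row in the group

Corrected query:
SELECT author FROM books GROUP BY author HAVING MIN(sold) > (SELECT AVG(sold) FROM books)

Result:
author 
-------
Le Guin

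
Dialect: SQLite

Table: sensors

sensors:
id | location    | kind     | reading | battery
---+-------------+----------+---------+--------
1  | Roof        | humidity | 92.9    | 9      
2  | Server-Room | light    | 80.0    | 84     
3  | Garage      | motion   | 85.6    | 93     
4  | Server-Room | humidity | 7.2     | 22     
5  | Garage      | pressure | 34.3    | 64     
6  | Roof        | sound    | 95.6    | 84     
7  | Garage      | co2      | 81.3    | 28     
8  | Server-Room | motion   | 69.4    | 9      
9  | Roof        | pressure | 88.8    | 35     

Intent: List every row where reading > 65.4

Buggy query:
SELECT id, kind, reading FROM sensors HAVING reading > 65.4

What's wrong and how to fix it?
Bug: This is a non-aggregate query (no GROUP BY, no aggregates), so in SQLite the HAVING clause is invalid here; a row-level condition belongs in WHERE

Fix: Replace HAVING with WHERE since the condition applies to individual rows

Corrected query:
SELECT id, kind, reading FROM sensors WHERE reading > 65.4

Result:
id | kind     | reading
---+----------+--------
1  | humidity | 92.9   
2  | light    | 80     
3  | motion   | 85.6   
6  | sound    | 95.6   
7  | co2      | 81.3   
8  | motion   | 69.4   
9  | pressure | 88.8   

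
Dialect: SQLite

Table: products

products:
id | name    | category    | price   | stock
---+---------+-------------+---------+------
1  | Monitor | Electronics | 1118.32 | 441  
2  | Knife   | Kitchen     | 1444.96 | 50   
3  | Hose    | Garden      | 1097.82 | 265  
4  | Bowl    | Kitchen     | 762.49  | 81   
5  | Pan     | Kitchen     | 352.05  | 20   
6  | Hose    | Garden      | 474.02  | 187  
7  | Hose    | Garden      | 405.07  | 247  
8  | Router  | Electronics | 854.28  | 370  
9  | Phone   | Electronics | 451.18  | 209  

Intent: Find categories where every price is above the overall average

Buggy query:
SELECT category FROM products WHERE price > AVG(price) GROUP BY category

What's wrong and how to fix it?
Bug: WHERE evaluates per row before aggregation, so AVG() is unavailable

Fix: Use a subquery for AVG and a HAVING MIN(...) filter so the condition holds for every row in the group

Corrected query:
SELECT category FROM products GROUP BY category HAVING MIN(price) > (SELECT AVG(price) FROM products)

Result:
(no rows)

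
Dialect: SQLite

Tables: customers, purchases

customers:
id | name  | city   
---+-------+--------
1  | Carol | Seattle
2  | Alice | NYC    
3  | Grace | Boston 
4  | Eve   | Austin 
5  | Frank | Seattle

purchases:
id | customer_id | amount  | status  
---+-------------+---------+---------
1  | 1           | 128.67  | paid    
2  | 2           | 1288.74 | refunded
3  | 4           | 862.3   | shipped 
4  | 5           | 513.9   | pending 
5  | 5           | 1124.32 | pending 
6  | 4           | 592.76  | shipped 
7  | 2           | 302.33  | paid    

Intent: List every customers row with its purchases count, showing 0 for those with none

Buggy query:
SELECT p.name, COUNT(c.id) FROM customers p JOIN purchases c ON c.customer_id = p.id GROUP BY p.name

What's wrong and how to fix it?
Bug: An inner join excludes parents with zero children

Fix: Switch to LEFT JOIN to retain unmatched parent rows

Corrected query:
SELECT p.name, COUNT(c.id) FROM customers p LEFT JOIN purchases c ON c.customer_id = p.id GROUP BY p.name

Result:
name  | COUNT(c.id)
------+------------
Alice | 2          
Carol | 1          
Eve   | 2          
Frank | 2          
Grace | 0          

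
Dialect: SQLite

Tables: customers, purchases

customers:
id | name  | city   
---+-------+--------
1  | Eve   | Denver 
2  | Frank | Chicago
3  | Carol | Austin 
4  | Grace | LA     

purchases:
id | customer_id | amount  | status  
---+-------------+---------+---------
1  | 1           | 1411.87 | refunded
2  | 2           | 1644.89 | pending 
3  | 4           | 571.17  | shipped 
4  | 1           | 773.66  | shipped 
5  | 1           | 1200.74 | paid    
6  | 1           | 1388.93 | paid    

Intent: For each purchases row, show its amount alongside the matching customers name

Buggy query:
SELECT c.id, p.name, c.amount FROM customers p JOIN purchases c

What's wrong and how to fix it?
Bug: Missing join condition: each purchases row is matched to all customers rows instead of just its own

Fix: Specify the join condition linking the foreign key to the parent id

Corrected query:
SELECT c.id, p.name, c.amount FROM customers p JOIN purchases c ON c.customer_id = p.id

Result:
id | name  | amount 
---+-------+--------
1  | Eve   | 1411.87
2  | Frank | 1644.89
3  | Grace | 571.17 
4  | Eve   | 773.66 
5  | Eve   | 1200.74
6  | Eve   | 1388.93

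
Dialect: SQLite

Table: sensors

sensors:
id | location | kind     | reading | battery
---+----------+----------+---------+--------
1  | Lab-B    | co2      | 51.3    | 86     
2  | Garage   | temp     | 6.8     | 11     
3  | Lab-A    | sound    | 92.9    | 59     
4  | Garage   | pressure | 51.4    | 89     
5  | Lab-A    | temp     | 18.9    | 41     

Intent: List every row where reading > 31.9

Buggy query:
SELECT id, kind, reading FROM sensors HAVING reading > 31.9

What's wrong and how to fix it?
Bug: This is a non-aggregate query (no GROUP BY, no aggregates), so in SQLite the HAVING clause is invalid here; a row-level condition belongs in WHERE

Fix: Use WHERE for row-level filtering

Corrected query:
SELECT id, kind, reading FROM sensors WHERE reading > 31.9

Result:
id | kind     | reading
---+----------+--------
1  | co2      | 51.3   
3  | sound    | 92.9   
4  | pressure | 51.4   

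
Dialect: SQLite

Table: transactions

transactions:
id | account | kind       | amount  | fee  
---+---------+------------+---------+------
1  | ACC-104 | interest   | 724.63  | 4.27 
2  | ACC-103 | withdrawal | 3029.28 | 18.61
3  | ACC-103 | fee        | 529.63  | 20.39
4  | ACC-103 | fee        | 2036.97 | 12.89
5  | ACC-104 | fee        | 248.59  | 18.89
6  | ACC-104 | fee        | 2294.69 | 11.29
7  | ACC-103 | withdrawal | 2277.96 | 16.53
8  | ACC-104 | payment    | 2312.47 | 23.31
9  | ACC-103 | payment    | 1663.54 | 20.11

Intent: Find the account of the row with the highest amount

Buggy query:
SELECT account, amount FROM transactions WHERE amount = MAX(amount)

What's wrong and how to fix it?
Bug: WHERE is evaluated per row; an aggregate over the whole table isn't defined there

Fix: Wrap MAX in a scalar subquery so WHERE compares against a single value

Corrected query:
SELECT account, amount FROM transactions WHERE amount = (SELECT MAX(amount) FROM transactions)

Result:
account | amount 
--------+--------
ACC-103 | 3029.28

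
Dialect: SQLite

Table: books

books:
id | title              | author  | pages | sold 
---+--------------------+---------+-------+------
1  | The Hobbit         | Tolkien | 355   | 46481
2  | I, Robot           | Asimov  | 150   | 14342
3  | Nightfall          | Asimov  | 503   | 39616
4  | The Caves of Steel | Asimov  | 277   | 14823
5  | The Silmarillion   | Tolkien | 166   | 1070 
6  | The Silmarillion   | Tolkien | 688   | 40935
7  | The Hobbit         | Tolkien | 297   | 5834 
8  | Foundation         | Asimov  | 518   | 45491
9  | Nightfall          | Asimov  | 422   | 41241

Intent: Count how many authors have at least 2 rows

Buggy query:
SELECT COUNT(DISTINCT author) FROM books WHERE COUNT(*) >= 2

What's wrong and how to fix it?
Bug: WHERE filters individual rows, not groups, so a group-level COUNT is invalid there

Fix: Group first with HAVING COUNT(*) >= 2, then COUNT the resulting groups

Corrected query:
SELECT COUNT(*) FROM (SELECT author FROM books GROUP BY author HAVING COUNT(*) >= 2)

Result:
COUNT(*)
--------
2       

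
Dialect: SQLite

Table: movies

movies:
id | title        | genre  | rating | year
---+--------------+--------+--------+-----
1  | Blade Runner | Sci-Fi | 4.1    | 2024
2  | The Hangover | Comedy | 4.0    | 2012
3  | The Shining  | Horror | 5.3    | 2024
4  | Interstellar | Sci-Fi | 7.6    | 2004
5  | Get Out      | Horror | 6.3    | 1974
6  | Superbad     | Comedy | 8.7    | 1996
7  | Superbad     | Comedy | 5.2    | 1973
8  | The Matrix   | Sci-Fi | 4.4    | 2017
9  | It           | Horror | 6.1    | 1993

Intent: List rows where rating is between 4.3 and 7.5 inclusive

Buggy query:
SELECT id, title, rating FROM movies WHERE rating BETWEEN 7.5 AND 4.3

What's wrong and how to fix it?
Bug: The bounds are reversed; BETWEEN a AND b requires a <= b to match anything

Fix: Swap the bounds so the smaller value comes first

Corrected query:
SELECT id, title, rating FROM movies WHERE rating BETWEEN 4.3 AND 7.5

Result:
id | title       | rating
---+-------------+-------
3  | The Shining | 5.3   
5  | Get Out     | 6.3   
7  | Superbad    | 5.2   
8  | The Matrix  | 4.4   
9  | It          | 6.1   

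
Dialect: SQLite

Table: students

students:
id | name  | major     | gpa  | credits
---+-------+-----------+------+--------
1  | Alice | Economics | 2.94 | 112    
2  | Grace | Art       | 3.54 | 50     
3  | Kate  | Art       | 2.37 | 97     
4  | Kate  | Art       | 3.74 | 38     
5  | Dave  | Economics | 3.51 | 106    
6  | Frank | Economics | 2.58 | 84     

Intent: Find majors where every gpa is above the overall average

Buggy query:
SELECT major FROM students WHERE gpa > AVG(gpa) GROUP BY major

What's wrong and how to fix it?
Bug: AVG() is an aggregate; it can't sit directly in WHERE

Fix: Use a subquery for AVG and a HAVING MIN(...) filter so the condition holds for every row in the group

Corrected query:
SELECT major FROM students GROUP BY major HAVING MIN(gpa) > (SELECT AVG(gpa) FROM students)

Result:
(no rows)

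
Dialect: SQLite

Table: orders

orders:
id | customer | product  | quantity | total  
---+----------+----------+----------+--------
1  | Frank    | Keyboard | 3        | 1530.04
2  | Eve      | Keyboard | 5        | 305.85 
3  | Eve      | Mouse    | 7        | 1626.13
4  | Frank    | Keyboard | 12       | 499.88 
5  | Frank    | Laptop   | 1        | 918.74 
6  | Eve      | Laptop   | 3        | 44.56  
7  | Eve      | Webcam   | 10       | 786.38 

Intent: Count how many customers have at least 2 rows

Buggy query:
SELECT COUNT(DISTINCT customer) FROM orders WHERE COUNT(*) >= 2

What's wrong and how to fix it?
Bug: COUNT(*) cannot appear in WHERE; the per-group count doesn't exist yet

Fix: Group first with HAVING COUNT(*) >= 2, then COUNT the resulting groups

Corrected query:
SELECT COUNT(*) FROM (SELECT customer FROM orders GROUP BY customer HAVING COUNT(*) >= 2)

Result:
COUNT(*)
--------
2       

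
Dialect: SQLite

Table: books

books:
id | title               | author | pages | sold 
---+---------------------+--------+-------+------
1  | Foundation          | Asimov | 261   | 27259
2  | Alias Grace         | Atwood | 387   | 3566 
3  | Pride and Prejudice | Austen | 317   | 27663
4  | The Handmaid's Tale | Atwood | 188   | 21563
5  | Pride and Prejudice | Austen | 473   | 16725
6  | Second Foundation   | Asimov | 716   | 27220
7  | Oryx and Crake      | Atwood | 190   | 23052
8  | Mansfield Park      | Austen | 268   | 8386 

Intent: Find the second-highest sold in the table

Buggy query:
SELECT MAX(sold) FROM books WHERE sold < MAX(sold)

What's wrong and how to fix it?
Bug: MAX(sold) on the right of the comparison is an aggregate-in-WHERE error

Fix: Compute the overall MAX in a subquery, then take MAX of rows below it

Corrected query:
SELECT MAX(sold) FROM books WHERE sold < (SELECT MAX(sold) FROM books)

Result:
MAX(sold)
---------
27259    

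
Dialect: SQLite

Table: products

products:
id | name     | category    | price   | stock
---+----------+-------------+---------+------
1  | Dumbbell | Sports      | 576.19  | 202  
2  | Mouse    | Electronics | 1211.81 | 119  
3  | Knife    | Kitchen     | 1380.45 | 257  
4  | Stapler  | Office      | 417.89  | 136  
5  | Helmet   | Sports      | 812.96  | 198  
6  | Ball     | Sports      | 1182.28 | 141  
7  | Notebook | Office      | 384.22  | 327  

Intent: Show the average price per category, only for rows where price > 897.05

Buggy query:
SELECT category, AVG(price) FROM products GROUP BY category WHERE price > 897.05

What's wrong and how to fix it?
Bug: Row-level WHERE must come before GROUP BY in the clause order

Fix: Move the WHERE clause before GROUP BY

Corrected query:
SELECT category, AVG(price) FROM products WHERE price > 897.05 GROUP BY category

Result:
category    | AVG(price)
------------+-----------
Electronics | 1211.81   
Kitchen     | 1380.45   
Sports      | 1182.28   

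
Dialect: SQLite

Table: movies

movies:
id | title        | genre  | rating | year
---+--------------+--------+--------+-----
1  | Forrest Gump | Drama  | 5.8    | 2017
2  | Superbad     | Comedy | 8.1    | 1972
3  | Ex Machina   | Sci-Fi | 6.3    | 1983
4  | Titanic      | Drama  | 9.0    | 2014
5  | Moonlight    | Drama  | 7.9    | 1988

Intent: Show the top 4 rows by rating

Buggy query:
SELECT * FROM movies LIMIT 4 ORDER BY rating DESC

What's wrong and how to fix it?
Bug: ORDER BY cannot follow LIMIT; LIMIT is the final clause

Fix: Swap the clauses: ORDER BY first, then LIMIT

Corrected query:
SELECT * FROM movies ORDER BY rating DESC LIMIT 4

Result:
id | title      | genre  | rating | year
---+------------+--------+--------+-----
4  | Titanic    | Drama  | 9      | 2014
2  | Superbad   | Comedy | 8.1    | 1972
5  | Moonlight  | Drama  | 7.9    | 1988
3  | Ex Machina | Sci-Fi | 6.3    | 1983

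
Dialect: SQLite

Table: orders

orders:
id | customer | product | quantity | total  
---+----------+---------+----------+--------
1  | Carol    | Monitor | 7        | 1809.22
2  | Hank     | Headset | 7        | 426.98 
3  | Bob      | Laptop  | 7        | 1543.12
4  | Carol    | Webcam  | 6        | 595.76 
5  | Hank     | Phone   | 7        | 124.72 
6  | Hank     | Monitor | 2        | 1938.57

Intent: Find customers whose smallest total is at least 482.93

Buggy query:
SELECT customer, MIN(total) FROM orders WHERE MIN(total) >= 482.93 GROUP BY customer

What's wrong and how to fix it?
Bug: MIN() in WHERE is a misuse of aggregate

Fix: Use HAVING for the per-group MIN condition

Corrected query:
SELECT customer, MIN(total) FROM orders GROUP BY customer HAVING MIN(total) >= 482.93

Result:
customer | MIN(total)
---------+-----------
Bob      | 1543.12   
Carol    | 595.76    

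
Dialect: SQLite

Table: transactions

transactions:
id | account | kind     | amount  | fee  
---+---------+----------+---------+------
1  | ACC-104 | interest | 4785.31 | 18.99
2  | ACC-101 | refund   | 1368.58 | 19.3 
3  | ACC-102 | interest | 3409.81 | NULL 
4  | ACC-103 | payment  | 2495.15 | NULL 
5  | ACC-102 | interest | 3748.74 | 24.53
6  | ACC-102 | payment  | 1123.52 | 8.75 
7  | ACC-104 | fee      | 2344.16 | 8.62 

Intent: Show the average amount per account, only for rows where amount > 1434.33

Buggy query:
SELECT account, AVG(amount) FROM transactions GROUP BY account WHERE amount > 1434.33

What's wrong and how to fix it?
Bug: Row-level WHERE must come before GROUP BY in the clause order

Fix: Place WHERE between FROM and GROUP BY

Corrected query:
SELECT account, AVG(amount) FROM transactions WHERE amount > 1434.33 GROUP BY account

Result:
account | AVG(amount)
--------+------------
ACC-102 | 3579.275   
ACC-103 | 2495.15    
ACC-104 | 3564.735   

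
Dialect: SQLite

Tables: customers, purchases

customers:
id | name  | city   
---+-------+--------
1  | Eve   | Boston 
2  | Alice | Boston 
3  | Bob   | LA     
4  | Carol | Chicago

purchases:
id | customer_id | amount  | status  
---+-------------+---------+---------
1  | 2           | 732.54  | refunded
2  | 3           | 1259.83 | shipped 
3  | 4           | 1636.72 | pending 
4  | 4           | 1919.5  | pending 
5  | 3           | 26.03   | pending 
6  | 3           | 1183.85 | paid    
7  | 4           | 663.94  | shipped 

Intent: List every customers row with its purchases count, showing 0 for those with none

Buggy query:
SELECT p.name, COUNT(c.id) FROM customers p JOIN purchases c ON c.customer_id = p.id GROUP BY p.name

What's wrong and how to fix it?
Bug: INNER JOIN drops customers rows that have no matching purchases rows

Fix: Use LEFT JOIN so parents without children still appear (COUNT(c.id) gives 0)

Corrected query:
SELECT p.name, COUNT(c.id) FROM customers p LEFT JOIN purchases c ON c.customer_id = p.id GROUP BY p.name

Result:
name  | COUNT(c.id)
------+------------
Alice | 1          
Bob   | 3          
Carol | 3          
Eve   | 0          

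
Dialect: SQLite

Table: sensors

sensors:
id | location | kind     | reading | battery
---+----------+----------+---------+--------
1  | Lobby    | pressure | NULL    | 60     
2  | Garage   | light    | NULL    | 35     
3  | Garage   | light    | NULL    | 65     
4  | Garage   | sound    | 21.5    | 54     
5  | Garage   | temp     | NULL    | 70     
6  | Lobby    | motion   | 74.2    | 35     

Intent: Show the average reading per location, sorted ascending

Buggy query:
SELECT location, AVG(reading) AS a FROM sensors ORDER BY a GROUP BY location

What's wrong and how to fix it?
Bug: GROUP BY must precede ORDER BY

Fix: Reorder: SELECT … FROM … GROUP BY … ORDER BY …

Corrected query:
SELECT location, AVG(reading) AS a FROM sensors GROUP BY location ORDER BY a

Result:
location | a   
---------+-----
Garage   | 21.5
Lobby    | 74.2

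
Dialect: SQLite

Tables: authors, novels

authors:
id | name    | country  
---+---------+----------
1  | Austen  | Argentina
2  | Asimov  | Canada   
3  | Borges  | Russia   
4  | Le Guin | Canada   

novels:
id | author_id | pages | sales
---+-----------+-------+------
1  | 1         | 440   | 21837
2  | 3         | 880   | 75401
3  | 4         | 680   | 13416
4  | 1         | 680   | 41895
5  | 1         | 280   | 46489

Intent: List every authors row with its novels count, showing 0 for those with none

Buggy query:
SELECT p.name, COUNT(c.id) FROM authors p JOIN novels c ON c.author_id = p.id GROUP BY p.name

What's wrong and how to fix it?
Bug: INNER JOIN drops authors rows that have no matching novels rows

Fix: Switch to LEFT JOIN to retain unmatched parent rows

Corrected query:
SELECT p.name, COUNT(c.id) FROM authors p LEFT JOIN novels c ON c.author_id = p.id GROUP BY p.name

Result:
name    | COUNT(c.id)
--------+------------
Asimov  | 0          
Austen  | 3          
Borges  | 1          
Le Guin | 1          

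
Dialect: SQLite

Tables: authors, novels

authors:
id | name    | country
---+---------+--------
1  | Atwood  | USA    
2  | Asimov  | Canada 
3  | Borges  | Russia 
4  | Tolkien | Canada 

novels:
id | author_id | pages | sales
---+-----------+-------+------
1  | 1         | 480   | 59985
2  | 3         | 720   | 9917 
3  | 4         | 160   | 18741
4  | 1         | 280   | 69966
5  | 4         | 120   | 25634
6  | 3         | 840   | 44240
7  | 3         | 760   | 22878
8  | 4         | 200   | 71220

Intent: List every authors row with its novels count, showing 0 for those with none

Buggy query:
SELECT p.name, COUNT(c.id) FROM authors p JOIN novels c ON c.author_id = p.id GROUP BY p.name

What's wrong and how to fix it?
Bug: An inner join excludes parents with zero children

Fix: Switch to LEFT JOIN to retain unmatched parent rows

Corrected query:
SELECT p.name, COUNT(c.id) FROM authors p LEFT JOIN novels c ON c.author_id = p.id GROUP BY p.name

Result:
name    | COUNT(c.id)
--------+------------
Asimov  | 0          
Atwood  | 2          
Borges  | 3          
Tolkien | 3          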